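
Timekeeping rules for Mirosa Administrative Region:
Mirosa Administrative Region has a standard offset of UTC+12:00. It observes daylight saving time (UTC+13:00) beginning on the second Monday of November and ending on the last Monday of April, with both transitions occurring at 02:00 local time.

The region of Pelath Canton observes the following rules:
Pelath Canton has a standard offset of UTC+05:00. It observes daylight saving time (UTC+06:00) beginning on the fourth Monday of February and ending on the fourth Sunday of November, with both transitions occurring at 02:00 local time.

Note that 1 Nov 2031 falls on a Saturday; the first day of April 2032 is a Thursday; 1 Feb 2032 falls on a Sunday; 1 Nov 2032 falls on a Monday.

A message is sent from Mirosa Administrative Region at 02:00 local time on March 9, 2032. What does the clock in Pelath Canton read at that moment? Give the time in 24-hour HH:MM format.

1 November 2031 is a Saturday, so the first Monday is November 3 and the second is November 10.
1 April 2032 is a Thursday, so Mondays fall on 5, 12, 19, 26; the last is April 26.
March 9, 2032 lies within the daylight-saving period (10 November 2031 – 26 April 2032), so Mirosa Administrative Region is on daylight time, UTC+13:00.
02:00 Mirosa Administrative Region − 13h = 13:00 UTC (rolling into the previous day, 8 March 2032).
1 February 2032 is a Sunday, so the first Monday is February 2 and the fourth is February 23.
1 November 2032 is a Monday, so the first Sunday is November 7 and the fourth is November 28.
At the standard offset (UTC+05:00), 13:00 UTC + 5h = 18:00 Pelath Canton standard time.
The standard-time date in Pelath Canton, March 8, 2032, falls between 23 February and 28 November, so daylight saving is in effect and Pelath Canton is at UTC+06:00.
13:00 UTC + 6h = 19:00 Pelath Canton.

19:00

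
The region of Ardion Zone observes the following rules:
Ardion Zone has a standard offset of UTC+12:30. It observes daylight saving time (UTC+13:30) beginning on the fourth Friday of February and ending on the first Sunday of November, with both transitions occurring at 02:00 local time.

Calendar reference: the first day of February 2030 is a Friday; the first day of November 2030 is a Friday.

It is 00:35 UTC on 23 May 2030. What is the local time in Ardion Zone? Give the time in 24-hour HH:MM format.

14:05

1 February 2030 is a Friday, so the first Friday is February 1 and the fourth is February 22.
1 November 2030 is a Friday, so the first Sunday is November 3.
At the standard offset (UTC+12:30), 00:35 UTC + 12h30m = 13:05 Ardion Zone standard time.
The standard-time date in Ardion Zone, 23 May 2030, falls between 22 February and 3 November, so daylight saving is in effect and Ardion Zone is at UTC+13:30.
00:35 UTC + 13h30m = 14:05 local.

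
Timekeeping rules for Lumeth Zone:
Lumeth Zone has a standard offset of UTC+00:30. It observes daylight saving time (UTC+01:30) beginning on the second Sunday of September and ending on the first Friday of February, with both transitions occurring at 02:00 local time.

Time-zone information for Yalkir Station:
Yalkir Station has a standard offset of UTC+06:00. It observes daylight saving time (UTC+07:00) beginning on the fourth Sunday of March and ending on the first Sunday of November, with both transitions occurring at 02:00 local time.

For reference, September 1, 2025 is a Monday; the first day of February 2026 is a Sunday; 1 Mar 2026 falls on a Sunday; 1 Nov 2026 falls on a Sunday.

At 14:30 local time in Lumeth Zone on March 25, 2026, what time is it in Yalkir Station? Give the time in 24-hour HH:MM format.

1 September 2025 is a Monday, so the first Sunday is September 7 and the second is September 14.
1 February 2026 is a Sunday, so the first Friday is February 6.
March 25, 2026 does not fall between 14 September 2025 and 6 February 2026, so daylight saving is not in effect and Lumeth Zone is at UTC+00:30.
14:30 Lumeth Zone − 0h30m = 14:00 UTC.
1 March 2026 is a Sunday, so the first Sunday is March 1 and the fourth is March 22.
1 November 2026 is a Sunday, so the first Sunday is November 1.
At the standard offset (UTC+06:00), 14:00 UTC + 6h = 20:00 Yalkir Station standard time.
The standard-time date in Yalkir Station, March 25, 2026, falls between 22 March and 1 November, so daylight saving is in effect and Yalkir Station is at UTC+07:00.
14:00 UTC + 7h = 21:00 Yalkir Station.

21:00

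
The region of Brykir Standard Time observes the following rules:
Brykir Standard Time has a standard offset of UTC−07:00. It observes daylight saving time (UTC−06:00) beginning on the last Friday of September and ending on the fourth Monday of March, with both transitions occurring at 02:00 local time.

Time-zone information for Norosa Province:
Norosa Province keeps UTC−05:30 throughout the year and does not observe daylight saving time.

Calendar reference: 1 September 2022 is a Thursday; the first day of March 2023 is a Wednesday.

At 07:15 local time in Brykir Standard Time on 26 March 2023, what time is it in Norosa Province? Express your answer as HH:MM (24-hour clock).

07:45

1 September 2022 is a Thursday, so Fridays fall on 2, 9, 16, 23, 30; the last is September 30.
1 March 2023 is a Wednesday, so the first Monday is March 6 and the fourth is March 27.
Daylight saving runs 30 September 2022 – 27 March 2023; 26 March 2023 is inside that window, so Brykir Standard Time is at UTC−06:00.
07:15 Brykir Standard Time + 6h = 13:15 UTC.
Norosa Province stays on UTC−05:30 all year.
13:15 UTC − 5h30m = 07:45 Norosa Province.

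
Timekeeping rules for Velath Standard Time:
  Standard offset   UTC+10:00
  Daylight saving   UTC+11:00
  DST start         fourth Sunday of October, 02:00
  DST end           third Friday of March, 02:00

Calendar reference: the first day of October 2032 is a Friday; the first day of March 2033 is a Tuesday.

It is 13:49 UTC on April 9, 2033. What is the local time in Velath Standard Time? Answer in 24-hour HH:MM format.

23:49

1 October 2032 is a Friday, so the first Sunday is October 3 and the fourth is October 24.
1 March 2033 is a Tuesday, so the first Friday is March 4 and the third is March 18.
At the standard offset (UTC+10:00), 13:49 UTC + 10h = 23:49 Velath Standard Time standard time.
The standard-time date in Velath Standard Time, April 9, 2033, does not fall between 24 October 2032 and 18 March 2033, so daylight saving is not in effect and Velath Standard Time is at UTC+10:00.
13:49 UTC + 10h = 23:49 local.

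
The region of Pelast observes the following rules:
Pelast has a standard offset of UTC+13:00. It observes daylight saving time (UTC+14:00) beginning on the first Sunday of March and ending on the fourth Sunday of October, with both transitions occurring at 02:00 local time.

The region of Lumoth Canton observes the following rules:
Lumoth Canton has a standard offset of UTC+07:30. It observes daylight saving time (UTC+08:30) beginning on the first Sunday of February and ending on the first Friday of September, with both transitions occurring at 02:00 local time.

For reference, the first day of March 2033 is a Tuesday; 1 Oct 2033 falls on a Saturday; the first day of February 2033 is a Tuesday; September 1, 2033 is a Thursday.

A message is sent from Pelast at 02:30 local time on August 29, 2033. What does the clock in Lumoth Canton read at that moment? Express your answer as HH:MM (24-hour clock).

21:00

1 March 2033 is a Tuesday, so the first Sunday is March 6.
1 October 2033 is a Saturday, so the first Sunday is October 2 and the fourth is October 23.
Daylight saving runs 6 March – 23 October; August 29, 2033 is inside that window, so Pelast is at UTC+14:00.
02:30 Pelast − 14h = 12:30 UTC (rolling into the previous day, 28 August 2033).
1 February 2033 is a Tuesday, so the first Sunday is February 6.
1 September 2033 is a Thursday, so the first Friday is September 2.
At the standard offset (UTC+07:30), 12:30 UTC + 7h30m = 20:00 Lumoth Canton standard time.
Daylight saving runs 6 February – 2 September; the standard-time date in Lumoth Canton, August 28, 2033, is inside that window, so Lumoth Canton is at UTC+08:30.
12:30 UTC + 8h30m = 21:00 Lumoth Canton.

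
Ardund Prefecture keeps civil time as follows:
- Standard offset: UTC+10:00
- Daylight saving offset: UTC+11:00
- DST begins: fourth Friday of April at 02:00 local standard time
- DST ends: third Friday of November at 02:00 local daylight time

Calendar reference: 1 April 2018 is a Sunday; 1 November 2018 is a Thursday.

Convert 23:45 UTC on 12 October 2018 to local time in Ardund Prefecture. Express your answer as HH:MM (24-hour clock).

1 April 2018 is a Sunday, so the first Friday is April 6 and the fourth is April 27.
1 November 2018 is a Thursday, so the first Friday is November 2 and the third is November 16.
At the standard offset (UTC+10:00), 23:45 UTC + 10h = 09:45 Ardund Prefecture standard time (rolling into the next day, 13 October 2018).
Daylight saving runs 27 April – 16 November; the standard-time date in Ardund Prefecture, 13 October 2018, is inside that window, so Ardund Prefecture is at UTC+11:00.
23:45 UTC + 11h = 10:45 local (rolling into the next day, 13 October 2018).

10:45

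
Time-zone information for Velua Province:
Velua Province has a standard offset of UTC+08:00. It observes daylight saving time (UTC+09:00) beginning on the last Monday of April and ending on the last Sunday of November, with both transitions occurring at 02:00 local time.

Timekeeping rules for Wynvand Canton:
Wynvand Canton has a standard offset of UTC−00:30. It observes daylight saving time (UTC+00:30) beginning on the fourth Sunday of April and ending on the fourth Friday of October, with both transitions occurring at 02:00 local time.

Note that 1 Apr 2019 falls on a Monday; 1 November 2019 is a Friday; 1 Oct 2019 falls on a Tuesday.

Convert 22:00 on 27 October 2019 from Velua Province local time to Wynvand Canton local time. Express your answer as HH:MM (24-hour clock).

12:30

1 April 2019 is a Monday, so Mondays fall on 1, 8, 15, 22, 29; the last is April 29.
1 November 2019 is a Friday, so Sundays fall on 3, 10, 17, 24; the last is November 24.
27 October 2019 falls between 29 April and 24 November, so daylight saving is in effect and Velua Province is at UTC+09:00.
22:00 Velua Province − 9h = 13:00 UTC.
1 April 2019 is a Monday, so the first Sunday is April 7 and the fourth is April 28.
1 October 2019 is a Tuesday, so the first Friday is October 4 and the fourth is October 25.
At the standard offset (UTC−00:30), 13:00 UTC − 0h30m = 12:30 Wynvand Canton standard time.
The standard-time date in Wynvand Canton, 27 October 2019, is outside the daylight-saving period (28 April – 25 October), so Wynvand Canton is on standard time, UTC−00:30.
13:00 UTC − 0h30m = 12:30 Wynvand Canton.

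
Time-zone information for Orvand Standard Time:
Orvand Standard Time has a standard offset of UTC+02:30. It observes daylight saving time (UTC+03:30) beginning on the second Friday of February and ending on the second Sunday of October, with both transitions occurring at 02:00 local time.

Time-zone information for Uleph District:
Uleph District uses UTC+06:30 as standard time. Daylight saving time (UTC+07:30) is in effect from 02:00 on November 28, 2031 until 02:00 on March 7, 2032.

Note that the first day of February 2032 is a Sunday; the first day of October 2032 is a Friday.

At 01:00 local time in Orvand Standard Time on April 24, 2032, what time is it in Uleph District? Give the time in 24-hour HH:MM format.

1 February 2032 is a Sunday, so the first Friday is February 6 and the second is February 13.
1 October 2032 is a Friday, so the first Sunday is October 3 and the second is October 10.
April 24, 2032 falls between 13 February and 10 October, so daylight saving is in effect and Orvand Standard Time is at UTC+03:30.
01:00 Orvand Standard Time − 3h30m = 21:30 UTC (rolling into the previous day, 23 April 2032).
At the standard offset (UTC+06:30), 21:30 UTC + 6h30m = 04:00 Uleph District standard time (rolling into the next day, 24 April 2032).
The standard-time date in Uleph District, April 24, 2032, does not fall between 28 November 2031 and 7 March 2032, so daylight saving is not in effect and Uleph District is at UTC+06:30.
21:30 UTC + 6h30m = 04:00 Uleph District (rolling into the next day, 24 April 2032).

04:00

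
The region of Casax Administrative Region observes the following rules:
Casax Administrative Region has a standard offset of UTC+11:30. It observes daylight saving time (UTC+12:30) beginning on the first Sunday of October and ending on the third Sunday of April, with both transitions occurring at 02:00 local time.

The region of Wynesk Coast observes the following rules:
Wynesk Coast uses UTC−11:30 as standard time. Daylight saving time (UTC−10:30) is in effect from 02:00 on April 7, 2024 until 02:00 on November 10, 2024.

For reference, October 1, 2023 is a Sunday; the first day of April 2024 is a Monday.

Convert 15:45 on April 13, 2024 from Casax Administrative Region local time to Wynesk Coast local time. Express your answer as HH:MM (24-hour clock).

16:45

1 October 2023 is a Sunday, so the first Sunday is October 1.
1 April 2024 is a Monday, so the first Sunday is April 7 and the third is April 21.
April 13, 2024 lies within the daylight-saving period (1 October 2023 – 21 April 2024), so Casax Administrative Region is on daylight time, UTC+12:30.
15:45 Casax Administrative Region − 12h30m = 03:15 UTC.
At the standard offset (UTC−11:30), 03:15 UTC − 11h30m = 15:45 Wynesk Coast standard time (rolling into the previous day, 12 April 2024).
The standard-time date in Wynesk Coast, April 12, 2024, lies within the daylight-saving period (7 April – 10 November), so Wynesk Coast is on daylight time, UTC−10:30.
03:15 UTC − 10h30m = 16:45 Wynesk Coast (rolling into the previous day, 12 April 2024).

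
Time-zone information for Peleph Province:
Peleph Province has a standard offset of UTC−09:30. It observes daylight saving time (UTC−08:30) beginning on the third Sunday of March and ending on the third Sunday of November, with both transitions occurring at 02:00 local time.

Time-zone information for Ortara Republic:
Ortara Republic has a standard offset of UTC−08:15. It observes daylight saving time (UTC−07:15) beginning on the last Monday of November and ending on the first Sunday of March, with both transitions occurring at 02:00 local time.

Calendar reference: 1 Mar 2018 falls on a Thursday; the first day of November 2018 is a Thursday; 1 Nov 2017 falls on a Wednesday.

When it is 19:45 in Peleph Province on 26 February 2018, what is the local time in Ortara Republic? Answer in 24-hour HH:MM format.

22:00

1 March 2018 is a Thursday, so the first Sunday is March 4 and the third is March 18.
1 November 2018 is a Thursday, so the first Sunday is November 4 and the third is November 18.
Daylight saving runs 18 March – 18 November; 26 February 2018 is outside that window, so Peleph Province is on standard time at UTC−09:30.
19:45 Peleph Province + 9h30m = 05:15 UTC (rolling into the next day, 27 February 2018).
1 November 2017 is a Wednesday, so Mondays fall on 6, 13, 20, 27; the last is November 27.
1 March 2018 is a Thursday, so the first Sunday is March 4.
At the standard offset (UTC−08:15), 05:15 UTC − 8h15m = 21:00 Ortara Republic standard time (rolling into the previous day, 26 February 2018).
The standard-time date in Ortara Republic, 26 February 2018, falls between 27 November 2017 and 4 March 2018, so daylight saving is in effect and Ortara Republic is at UTC−07:15.
05:15 UTC − 7h15m = 22:00 Ortara Republic (rolling into the previous day, 26 February 2018).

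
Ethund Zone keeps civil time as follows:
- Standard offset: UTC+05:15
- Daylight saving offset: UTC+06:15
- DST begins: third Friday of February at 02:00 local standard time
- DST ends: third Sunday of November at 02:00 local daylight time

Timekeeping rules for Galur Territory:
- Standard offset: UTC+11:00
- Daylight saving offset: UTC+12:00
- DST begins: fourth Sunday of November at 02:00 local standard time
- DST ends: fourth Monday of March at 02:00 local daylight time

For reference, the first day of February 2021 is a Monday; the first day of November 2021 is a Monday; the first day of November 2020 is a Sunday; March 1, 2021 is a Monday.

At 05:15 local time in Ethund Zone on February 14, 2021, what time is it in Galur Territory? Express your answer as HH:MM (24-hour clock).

1 February 2021 is a Monday, so the first Friday is February 5 and the third is February 19.
1 November 2021 is a Monday, so the first Sunday is November 7 and the third is November 21.
February 14, 2021 is outside the daylight-saving period (19 February – 21 November), so Ethund Zone is on standard time, UTC+05:15.
05:15 Ethund Zone − 5h15m = 00:00 UTC.
1 November 2020 is a Sunday, so the first Sunday is November 1 and the fourth is November 22.
1 March 2021 is a Monday, so the first Monday is March 1 and the fourth is March 22.
At the standard offset (UTC+11:00), 00:00 UTC + 11h = 11:00 Galur Territory standard time.
The standard-time date in Galur Territory, February 14, 2021, falls between 22 November 2020 and 22 March 2021, so daylight saving is in effect and Galur Territory is at UTC+12:00.
00:00 UTC + 12h = 12:00 Galur Territory.

12:00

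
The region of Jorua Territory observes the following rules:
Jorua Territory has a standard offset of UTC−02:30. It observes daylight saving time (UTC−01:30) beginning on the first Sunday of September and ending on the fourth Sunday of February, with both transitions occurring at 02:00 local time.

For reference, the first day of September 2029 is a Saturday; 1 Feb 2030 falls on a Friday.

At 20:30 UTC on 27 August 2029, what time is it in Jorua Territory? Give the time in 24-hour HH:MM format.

1 September 2029 is a Saturday, so the first Sunday is September 2.
1 February 2030 is a Friday, so the first Sunday is February 3 and the fourth is February 24.
At the standard offset (UTC−02:30), 20:30 UTC − 2h30m = 18:00 Jorua Territory standard time.
Daylight saving runs 2 September 2029 – 24 February 2030; the standard-time date in Jorua Territory, 27 August 2029, is outside that window, so Jorua Territory is on standard time at UTC−02:30.
20:30 UTC − 2h30m = 18:00 local.

18:00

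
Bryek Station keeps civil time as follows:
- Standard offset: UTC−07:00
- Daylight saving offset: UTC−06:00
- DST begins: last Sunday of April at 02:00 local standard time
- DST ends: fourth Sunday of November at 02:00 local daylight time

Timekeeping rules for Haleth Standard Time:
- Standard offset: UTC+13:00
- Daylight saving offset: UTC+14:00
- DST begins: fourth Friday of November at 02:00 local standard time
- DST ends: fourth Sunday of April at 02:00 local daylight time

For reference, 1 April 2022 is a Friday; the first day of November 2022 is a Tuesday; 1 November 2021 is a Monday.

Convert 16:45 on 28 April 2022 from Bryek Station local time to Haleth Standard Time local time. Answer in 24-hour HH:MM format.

11:45

1 April 2022 is a Friday, so Sundays fall on 3, 10, 17, 24; the last is April 24.
1 November 2022 is a Tuesday, so the first Sunday is November 6 and the fourth is November 27.
28 April 2022 lies within the daylight-saving period (24 April – 27 November), so Bryek Station is on daylight time, UTC−06:00.
16:45 Bryek Station + 6h = 22:45 UTC.
1 November 2021 is a Monday, so the first Friday is November 5 and the fourth is November 26.
1 April 2022 is a Friday, so the first Sunday is April 3 and the fourth is April 24.
At the standard offset (UTC+13:00), 22:45 UTC + 13h = 11:45 Haleth Standard Time standard time (rolling into the next day, 29 April 2022).
The standard-time date in Haleth Standard Time, 29 April 2022, is outside the daylight-saving period (26 November 2021 – 24 April 2022), so Haleth Standard Time is on standard time, UTC+13:00.
22:45 UTC + 13h = 11:45 Haleth Standard Time (rolling into the next day, 29 April 2022).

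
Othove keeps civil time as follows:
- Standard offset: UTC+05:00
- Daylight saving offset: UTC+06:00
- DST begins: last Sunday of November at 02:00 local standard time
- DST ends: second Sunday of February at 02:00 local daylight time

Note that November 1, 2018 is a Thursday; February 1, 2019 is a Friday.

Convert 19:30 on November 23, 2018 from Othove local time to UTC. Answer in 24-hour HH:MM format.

14:30

1 November 2018 is a Thursday, so Sundays fall on 4, 11, 18, 25; the last is November 25.
1 February 2019 is a Friday, so the first Sunday is February 3 and the second is February 10.
November 23, 2018 is outside the daylight-saving period (25 November 2018 – 10 February 2019), so Othove is on standard time, UTC+05:00.
19:30 local − 5h = 14:30 UTC.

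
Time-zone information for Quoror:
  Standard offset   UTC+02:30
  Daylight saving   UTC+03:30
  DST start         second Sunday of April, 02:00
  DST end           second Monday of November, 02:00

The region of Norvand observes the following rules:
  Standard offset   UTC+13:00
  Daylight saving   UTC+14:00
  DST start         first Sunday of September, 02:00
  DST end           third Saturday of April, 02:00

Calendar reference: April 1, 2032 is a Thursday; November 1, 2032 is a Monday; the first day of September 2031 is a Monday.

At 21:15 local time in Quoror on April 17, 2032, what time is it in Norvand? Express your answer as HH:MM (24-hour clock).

06:45

1 April 2032 is a Thursday, so the first Sunday is April 4 and the second is April 11.
1 November 2032 is a Monday, so the first Monday is November 1 and the second is November 8.
Daylight saving runs 11 April – 8 November; April 17, 2032 is inside that window, so Quoror is at UTC+03:30.
21:15 Quoror − 3h30m = 17:45 UTC.
1 September 2031 is a Monday, so the first Sunday is September 7.
1 April 2032 is a Thursday, so the first Saturday is April 3 and the third is April 17.
At the standard offset (UTC+13:00), 17:45 UTC + 13h = 06:45 Norvand standard time (rolling into the next day, 18 April 2032).
The standard-time date in Norvand, April 18, 2032, does not fall between 7 September 2031 and 17 April 2032, so daylight saving is not in effect and Norvand is at UTC+13:00.
17:45 UTC + 13h = 06:45 Norvand (rolling into the next day, 18 April 2032).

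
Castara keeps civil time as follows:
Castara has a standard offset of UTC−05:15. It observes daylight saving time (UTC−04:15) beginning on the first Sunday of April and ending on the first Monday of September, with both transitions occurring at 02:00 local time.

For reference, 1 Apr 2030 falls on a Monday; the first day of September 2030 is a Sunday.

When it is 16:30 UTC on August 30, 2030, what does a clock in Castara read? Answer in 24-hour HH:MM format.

12:15

1 April 2030 is a Monday, so the first Sunday is April 7.
1 September 2030 is a Sunday, so the first Monday is September 2.
At the standard offset (UTC−05:15), 16:30 UTC − 5h15m = 11:15 Castara standard time.
The standard-time date in Castara, August 30, 2030, falls between 7 April and 2 September, so daylight saving is in effect and Castara is at UTC−04:15.
16:30 UTC − 4h15m = 12:15 local.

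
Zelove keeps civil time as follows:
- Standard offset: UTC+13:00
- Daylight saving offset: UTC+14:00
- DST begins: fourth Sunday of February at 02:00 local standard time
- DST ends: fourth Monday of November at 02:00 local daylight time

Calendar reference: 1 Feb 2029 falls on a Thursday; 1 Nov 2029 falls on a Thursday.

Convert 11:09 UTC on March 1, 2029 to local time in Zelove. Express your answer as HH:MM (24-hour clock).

01:09

1 February 2029 is a Thursday, so the first Sunday is February 4 and the fourth is February 25.
1 November 2029 is a Thursday, so the first Monday is November 5 and the fourth is November 26.
At the standard offset (UTC+13:00), 11:09 UTC + 13h = 00:09 Zelove standard time (rolling into the next day, 2 March 2029).
The standard-time date in Zelove, March 2, 2029, falls between 25 February and 26 November, so daylight saving is in effect and Zelove is at UTC+14:00.
11:09 UTC + 14h = 01:09 local (rolling into the next day, 2 March 2029).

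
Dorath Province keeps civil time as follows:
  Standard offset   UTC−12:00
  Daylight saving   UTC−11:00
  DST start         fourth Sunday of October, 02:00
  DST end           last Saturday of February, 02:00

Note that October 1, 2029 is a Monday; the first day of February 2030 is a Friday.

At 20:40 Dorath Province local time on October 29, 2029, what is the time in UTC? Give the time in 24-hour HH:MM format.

1 October 2029 is a Monday, so the first Sunday is October 7 and the fourth is October 28.
1 February 2030 is a Friday, so Saturdays fall on 2, 9, 16, 23; the last is February 23.
Daylight saving runs 28 October 2029 – 23 February 2030; October 29, 2029 is inside that window, so Dorath Province is at UTC−11:00.
20:40 local + 11h = 07:40 UTC (rolling into the next day, 30 October 2029).

07:40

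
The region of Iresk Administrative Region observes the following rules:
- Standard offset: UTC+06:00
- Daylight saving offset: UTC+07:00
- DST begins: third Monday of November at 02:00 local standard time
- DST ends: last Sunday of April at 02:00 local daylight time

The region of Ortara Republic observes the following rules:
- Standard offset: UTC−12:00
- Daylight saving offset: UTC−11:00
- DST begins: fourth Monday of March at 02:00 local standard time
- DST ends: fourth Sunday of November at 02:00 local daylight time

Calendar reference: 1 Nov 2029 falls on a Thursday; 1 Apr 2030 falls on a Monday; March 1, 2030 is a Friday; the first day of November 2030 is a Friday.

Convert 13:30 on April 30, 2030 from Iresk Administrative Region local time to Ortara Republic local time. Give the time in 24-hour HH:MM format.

1 November 2029 is a Thursday, so the first Monday is November 5 and the third is November 19.
1 April 2030 is a Monday, so Sundays fall on 7, 14, 21, 28; the last is April 28.
April 30, 2030 does not fall between 19 November 2029 and 28 April 2030, so daylight saving is not in effect and Iresk Administrative Region is at UTC+06:00.
13:30 Iresk Administrative Region − 6h = 07:30 UTC.
1 March 2030 is a Friday, so the first Monday is March 4 and the fourth is March 25.
1 November 2030 is a Friday, so the first Sunday is November 3 and the fourth is November 24.
At the standard offset (UTC−12:00), 07:30 UTC − 12h = 19:30 Ortara Republic standard time (rolling into the previous day, 29 April 2030).
Daylight saving runs 25 March – 24 November; the standard-time date in Ortara Republic, April 29, 2030, is inside that window, so Ortara Republic is at UTC−11:00.
07:30 UTC − 11h = 20:30 Ortara Republic (rolling into the previous day, 29 April 2030).

20:30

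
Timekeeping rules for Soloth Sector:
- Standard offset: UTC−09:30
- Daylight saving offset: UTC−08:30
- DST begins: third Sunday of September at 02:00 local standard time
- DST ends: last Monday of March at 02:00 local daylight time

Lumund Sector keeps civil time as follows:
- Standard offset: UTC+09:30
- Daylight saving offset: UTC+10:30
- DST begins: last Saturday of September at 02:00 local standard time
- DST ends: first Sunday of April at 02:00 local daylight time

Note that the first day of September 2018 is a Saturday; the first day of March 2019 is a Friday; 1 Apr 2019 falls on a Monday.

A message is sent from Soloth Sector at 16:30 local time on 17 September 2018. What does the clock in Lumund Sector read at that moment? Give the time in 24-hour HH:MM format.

1 September 2018 is a Saturday, so the first Sunday is September 2 and the third is September 16.
1 March 2019 is a Friday, so Mondays fall on 4, 11, 18, 25; the last is March 25.
Daylight saving runs 16 September 2018 – 25 March 2019; 17 September 2018 is inside that window, so Soloth Sector is at UTC−08:30.
16:30 Soloth Sector + 8h30m = 01:00 UTC (rolling into the next day, 18 September 2018).
1 September 2018 is a Saturday, so Saturdays fall on 1, 8, 15, 22, 29; the last is September 29.
1 April 2019 is a Monday, so the first Sunday is April 7.
At the standard offset (UTC+09:30), 01:00 UTC + 9h30m = 10:30 Lumund Sector standard time.
The standard-time date in Lumund Sector, 18 September 2018, is outside the daylight-saving period (29 September 2018 – 7 April 2019), so Lumund Sector is on standard time, UTC+09:30.
01:00 UTC + 9h30m = 10:30 Lumund Sector.

10:30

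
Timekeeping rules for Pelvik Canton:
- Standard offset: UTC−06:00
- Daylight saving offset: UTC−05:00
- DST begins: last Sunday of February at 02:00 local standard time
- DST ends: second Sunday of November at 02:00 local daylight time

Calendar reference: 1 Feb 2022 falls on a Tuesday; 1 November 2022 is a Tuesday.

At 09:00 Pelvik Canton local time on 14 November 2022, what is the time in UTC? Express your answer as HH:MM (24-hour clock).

1 February 2022 is a Tuesday, so Sundays fall on 6, 13, 20, 27; the last is February 27.
1 November 2022 is a Tuesday, so the first Sunday is November 6 and the second is November 13.
14 November 2022 does not fall between 27 February and 13 November, so daylight saving is not in effect and Pelvik Canton is at UTC−06:00.
09:00 local + 6h = 15:00 UTC.

15:00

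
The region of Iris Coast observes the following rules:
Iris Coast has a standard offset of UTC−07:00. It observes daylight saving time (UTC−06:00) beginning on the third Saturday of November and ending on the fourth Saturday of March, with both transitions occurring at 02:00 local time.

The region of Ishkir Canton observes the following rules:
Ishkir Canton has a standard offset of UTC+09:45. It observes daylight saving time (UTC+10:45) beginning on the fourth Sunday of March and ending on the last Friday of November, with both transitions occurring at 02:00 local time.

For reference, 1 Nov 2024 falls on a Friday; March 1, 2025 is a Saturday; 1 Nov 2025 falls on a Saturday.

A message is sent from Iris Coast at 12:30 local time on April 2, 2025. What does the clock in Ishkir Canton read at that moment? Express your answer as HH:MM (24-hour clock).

1 November 2024 is a Friday, so the first Saturday is November 2 and the third is November 16.
1 March 2025 is a Saturday, so the first Saturday is March 1 and the fourth is March 22.
Daylight saving runs 16 November 2024 – 22 March 2025; April 2, 2025 is outside that window, so Iris Coast is on standard time at UTC−07:00.
12:30 Iris Coast + 7h = 19:30 UTC.
1 March 2025 is a Saturday, so the first Sunday is March 2 and the fourth is March 23.
1 November 2025 is a Saturday, so Fridays fall on 7, 14, 21, 28; the last is November 28.
At the standard offset (UTC+09:45), 19:30 UTC + 9h45m = 05:15 Ishkir Canton standard time (rolling into the next day, 3 April 2025).
The standard-time date in Ishkir Canton, April 3, 2025, lies within the daylight-saving period (23 March – 28 November), so Ishkir Canton is on daylight time, UTC+10:45.
19:30 UTC + 10h45m = 06:15 Ishkir Canton (rolling into the next day, 3 April 2025).

06:15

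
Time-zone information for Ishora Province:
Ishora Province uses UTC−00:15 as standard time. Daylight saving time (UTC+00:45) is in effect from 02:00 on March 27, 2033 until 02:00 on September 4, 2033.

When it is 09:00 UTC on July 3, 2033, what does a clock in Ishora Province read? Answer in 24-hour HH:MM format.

09:45

At the standard offset (UTC−00:15), 09:00 UTC − 0h15m = 08:45 Ishora Province standard time.
The standard-time date in Ishora Province, July 3, 2033, falls between 27 March and 4 September, so daylight saving is in effect and Ishora Province is at UTC+00:45.
09:00 UTC + 0h45m = 09:45 local.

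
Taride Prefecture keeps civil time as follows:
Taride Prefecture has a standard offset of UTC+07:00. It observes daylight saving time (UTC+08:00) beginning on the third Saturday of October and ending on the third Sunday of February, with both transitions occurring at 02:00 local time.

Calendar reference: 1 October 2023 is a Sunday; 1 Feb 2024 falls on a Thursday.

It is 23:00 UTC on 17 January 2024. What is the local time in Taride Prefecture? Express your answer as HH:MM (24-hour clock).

07:00

1 October 2023 is a Sunday, so the first Saturday is October 7 and the third is October 21.
1 February 2024 is a Thursday, so the first Sunday is February 4 and the third is February 18.
At the standard offset (UTC+07:00), 23:00 UTC + 7h = 06:00 Taride Prefecture standard time (rolling into the next day, 18 January 2024).
Daylight saving runs 21 October 2023 – 18 February 2024; the standard-time date in Taride Prefecture, 18 January 2024, is inside that window, so Taride Prefecture is at UTC+08:00.
23:00 UTC + 8h = 07:00 local (rolling into the next day, 18 January 2024).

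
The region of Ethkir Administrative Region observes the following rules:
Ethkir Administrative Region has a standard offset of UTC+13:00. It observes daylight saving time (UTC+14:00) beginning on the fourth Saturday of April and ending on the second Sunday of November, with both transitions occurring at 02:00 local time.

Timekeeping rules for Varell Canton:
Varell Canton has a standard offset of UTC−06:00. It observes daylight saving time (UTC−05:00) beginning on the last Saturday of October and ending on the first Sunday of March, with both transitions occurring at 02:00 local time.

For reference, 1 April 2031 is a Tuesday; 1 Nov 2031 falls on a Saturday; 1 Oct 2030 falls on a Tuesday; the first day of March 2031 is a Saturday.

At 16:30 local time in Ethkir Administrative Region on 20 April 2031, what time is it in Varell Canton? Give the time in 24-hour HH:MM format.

21:30

1 April 2031 is a Tuesday, so the first Saturday is April 5 and the fourth is April 26.
1 November 2031 is a Saturday, so the first Sunday is November 2 and the second is November 9.
20 April 2031 is outside the daylight-saving period (26 April – 9 November), so Ethkir Administrative Region is on standard time, UTC+13:00.
16:30 Ethkir Administrative Region − 13h = 03:30 UTC.
1 October 2030 is a Tuesday, so Saturdays fall on 5, 12, 19, 26; the last is October 26.
1 March 2031 is a Saturday, so the first Sunday is March 2.
At the standard offset (UTC−06:00), 03:30 UTC − 6h = 21:30 Varell Canton standard time (rolling into the previous day, 19 April 2031).
The standard-time date in Varell Canton, 19 April 2031, does not fall between 26 October 2030 and 2 March 2031, so daylight saving is not in effect and Varell Canton is at UTC−06:00.
03:30 UTC − 6h = 21:30 Varell Canton (rolling into the previous day, 19 April 2031).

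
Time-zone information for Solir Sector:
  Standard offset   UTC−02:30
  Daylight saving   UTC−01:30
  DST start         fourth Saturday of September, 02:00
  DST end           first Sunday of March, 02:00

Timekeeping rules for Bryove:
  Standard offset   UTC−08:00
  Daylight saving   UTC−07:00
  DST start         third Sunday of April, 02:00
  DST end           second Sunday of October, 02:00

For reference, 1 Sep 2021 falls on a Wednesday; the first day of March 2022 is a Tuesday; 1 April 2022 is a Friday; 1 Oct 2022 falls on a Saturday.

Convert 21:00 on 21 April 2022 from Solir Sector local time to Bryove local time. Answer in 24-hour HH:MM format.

1 September 2021 is a Wednesday, so the first Saturday is September 4 and the fourth is September 25.
1 March 2022 is a Tuesday, so the first Sunday is March 6.
21 April 2022 is outside the daylight-saving period (25 September 2021 – 6 March 2022), so Solir Sector is on standard time, UTC−02:30.
21:00 Solir Sector + 2h30m = 23:30 UTC.
1 April 2022 is a Friday, so the first Sunday is April 3 and the third is April 17.
1 October 2022 is a Saturday, so the first Sunday is October 2 and the second is October 9.
At the standard offset (UTC−08:00), 23:30 UTC − 8h = 15:30 Bryove standard time.
The standard-time date in Bryove, 21 April 2022, lies within the daylight-saving period (17 April – 9 October), so Bryove is on daylight time, UTC−07:00.
23:30 UTC − 7h = 16:30 Bryove.

16:30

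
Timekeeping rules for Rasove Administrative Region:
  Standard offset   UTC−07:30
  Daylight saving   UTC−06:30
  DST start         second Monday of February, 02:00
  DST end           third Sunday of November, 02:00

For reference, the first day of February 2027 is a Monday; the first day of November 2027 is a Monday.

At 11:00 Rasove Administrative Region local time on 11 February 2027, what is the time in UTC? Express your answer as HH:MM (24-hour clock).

17:30

1 February 2027 is a Monday, so the first Monday is February 1 and the second is February 8.
1 November 2027 is a Monday, so the first Sunday is November 7 and the third is November 21.
11 February 2027 lies within the daylight-saving period (8 February – 21 November), so Rasove Administrative Region is on daylight time, UTC−06:30.
11:00 local + 6h30m = 17:30 UTC.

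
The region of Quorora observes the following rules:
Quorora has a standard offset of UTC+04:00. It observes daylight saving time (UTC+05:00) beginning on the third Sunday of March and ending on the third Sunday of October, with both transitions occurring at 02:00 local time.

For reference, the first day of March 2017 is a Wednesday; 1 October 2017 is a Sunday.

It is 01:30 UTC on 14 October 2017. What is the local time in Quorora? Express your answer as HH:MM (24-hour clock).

1 March 2017 is a Wednesday, so the first Sunday is March 5 and the third is March 19.
1 October 2017 is a Sunday, so the first Sunday is October 1 and the third is October 15.
At the standard offset (UTC+04:00), 01:30 UTC + 4h = 05:30 Quorora standard time.
Daylight saving runs 19 March – 15 October; the standard-time date in Quorora, 14 October 2017, is inside that window, so Quorora is at UTC+05:00.
01:30 UTC + 5h = 06:30 local.

06:30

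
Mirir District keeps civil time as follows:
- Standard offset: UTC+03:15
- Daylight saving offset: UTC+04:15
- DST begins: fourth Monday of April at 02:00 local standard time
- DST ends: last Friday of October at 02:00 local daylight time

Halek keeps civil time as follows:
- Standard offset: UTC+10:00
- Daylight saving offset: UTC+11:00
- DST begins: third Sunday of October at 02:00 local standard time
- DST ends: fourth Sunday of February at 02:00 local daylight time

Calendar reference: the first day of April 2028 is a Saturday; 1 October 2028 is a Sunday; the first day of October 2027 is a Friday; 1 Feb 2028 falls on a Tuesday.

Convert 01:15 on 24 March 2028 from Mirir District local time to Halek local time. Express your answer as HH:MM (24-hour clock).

08:00

1 April 2028 is a Saturday, so the first Monday is April 3 and the fourth is April 24.
1 October 2028 is a Sunday, so Fridays fall on 6, 13, 20, 27; the last is October 27.
24 March 2028 does not fall between 24 April and 27 October, so daylight saving is not in effect and Mirir District is at UTC+03:15.
01:15 Mirir District − 3h15m = 22:00 UTC (rolling into the previous day, 23 March 2028).
1 October 2027 is a Friday, so the first Sunday is October 3 and the third is October 17.
1 February 2028 is a Tuesday, so the first Sunday is February 6 and the fourth is February 27.
At the standard offset (UTC+10:00), 22:00 UTC + 10h = 08:00 Halek standard time (rolling into the next day, 24 March 2028).
Daylight saving runs 17 October 2027 – 27 February 2028; the standard-time date in Halek, 24 March 2028, is outside that window, so Halek is on standard time at UTC+10:00.
22:00 UTC + 10h = 08:00 Halek (rolling into the next day, 24 March 2028).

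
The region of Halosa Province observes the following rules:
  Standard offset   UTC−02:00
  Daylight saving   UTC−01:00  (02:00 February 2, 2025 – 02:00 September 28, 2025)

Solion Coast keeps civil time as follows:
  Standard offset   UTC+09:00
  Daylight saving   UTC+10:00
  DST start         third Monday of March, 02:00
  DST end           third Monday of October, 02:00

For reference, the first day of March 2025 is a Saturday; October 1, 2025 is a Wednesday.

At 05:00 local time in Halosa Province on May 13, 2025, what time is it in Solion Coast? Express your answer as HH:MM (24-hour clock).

May 13, 2025 lies within the daylight-saving period (2 February – 28 September), so Halosa Province is on daylight time, UTC−01:00.
05:00 Halosa Province + 1h = 06:00 UTC.
1 March 2025 is a Saturday, so the first Monday is March 3 and the third is March 17.
1 October 2025 is a Wednesday, so the first Monday is October 6 and the third is October 20.
At the standard offset (UTC+09:00), 06:00 UTC + 9h = 15:00 Solion Coast standard time.
The standard-time date in Solion Coast, May 13, 2025, lies within the daylight-saving period (17 March – 20 October), so Solion Coast is on daylight time, UTC+10:00.
06:00 UTC + 10h = 16:00 Solion Coast.

16:00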